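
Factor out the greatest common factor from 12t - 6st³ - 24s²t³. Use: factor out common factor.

6t(2 - st² - 4s²t²)

12t - 6st³ - 24s²t³
= 6(2t - st³ - 4s²t³)    [factor out 6]
= 6t(2 - st² - 4s²t²)    [factor out t]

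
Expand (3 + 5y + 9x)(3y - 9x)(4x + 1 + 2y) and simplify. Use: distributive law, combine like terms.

(3 + 5y + 9x)(3y - 9x)(4x + 1 + 2y)
= (9y - 27x + 15y² - 45xy + 27xy - 81x²)(4x + 1 + 2y)    [distributive law]
= (9y - 27x + 15y² - 18xy - 81x²)(4x + 1 + 2y)    [combine like terms]
= 36xy + 9y + 18y² - 108x² - 27x - 54xy + 60xy² + 15y² + 30y³ - 72x²y - 18xy - 36xy² - 324x³ - 81x² - 162x²y    [distributive law]
= -36xy + 9y + 33y² - 189x² - 27x + 24xy² + 30y³ - 234x²y - 324x³    [combine like terms]

-36xy + 9y + 33y² - 189x² - 27x + 24xy² + 30y³ - 234x²y - 324x³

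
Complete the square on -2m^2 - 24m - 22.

-2m^2 - 24m - 22
= -2(m^2 + 12m) - 22    [factor out -2 from the m-terms]
= -2(m^2 + 12m + 36 - 36) - 22    [add and subtract 36 inside the bracket]
= -2(m + 6)^2 + 72 - 22    [perfect-square identity]
= -2(m + 6)^2 + 50    [combine constants]

-2(m + 6)^2 + 50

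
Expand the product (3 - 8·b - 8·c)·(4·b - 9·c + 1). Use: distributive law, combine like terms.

(3 - 8·b - 8·c)·(4·b - 9·c + 1)
= 12·b - 27·c + 3 - 32·b^2 + 72·b·c - 8·b - 32·b·c + 72·c^2 - 8·c    [distributive law]
= 4·b - 35·c + 3 - 32·b^2 + 40·b·c + 72·c^2    [combine like terms]

4·b - 35·c + 3 - 32·b^2 + 40·b·c + 72·c^2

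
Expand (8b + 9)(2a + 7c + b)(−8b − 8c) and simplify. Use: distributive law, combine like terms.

(8b + 9)(2a + 7c + b)(−8b − 8c)
= (16ab + 56bc + 8b² + 18a + 63c + 9b)(−8b − 8c)    [distributive law]
= −128ab² − 128abc − 448b²c − 448bc² − 64b³ − 64b²c − 144ab − 144ac − 504bc − 504c² − 72b² − 72bc    [distributive law]
= −128ab² − 128abc − 512b²c − 448bc² − 64b³ − 144ab − 144ac − 576bc − 504c² − 72b²    [combine like terms]

−128ab² − 128abc − 512b²c − 448bc² − 64b³ − 144ab − 144ac − 576bc − 504c² − 72b²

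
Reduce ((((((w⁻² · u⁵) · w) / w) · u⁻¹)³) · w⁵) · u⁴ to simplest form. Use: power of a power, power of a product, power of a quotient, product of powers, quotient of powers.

u¹⁶w⁻¹

((((((w⁻² · u⁵) · w) / w) · u⁻¹)³) · w⁵) · u⁴
= ((((((w⁻² · u⁵) · w) / w)³) · ((u⁻¹)³)) · w⁵) · u⁴    [power of a product]
= ((((((w⁻² · u⁵) · w)³) / (w³)) · ((u⁻¹)³)) · w⁵) · u⁴    [power of a quotient]
= ((((((w⁻² · u⁵)³) · (w³)) / (w³)) · ((u⁻¹)³)) · w⁵) · u⁴    [power of a product]
= (((((((w⁻²)³) · ((u⁵)³)) · (w³)) / (w³)) · ((u⁻¹)³)) · w⁵) · u⁴    [power of a product]
= (((((w⁻⁶ · ((u⁵)³)) · (w³)) / (w³)) · ((u⁻¹)³)) · w⁵) · u⁴    [power of a power]
= (((((w⁻⁶ · u¹⁵) · (w³)) / (w³)) · ((u⁻¹)³)) · w⁵) · u⁴    [power of a power]
= (((((w⁻⁶ · u¹⁵) · w³) / w³) · u⁻³) · w⁵) · u⁴    [power of a power]
= u¹⁶w⁻¹    [quotient of powers; product of powers]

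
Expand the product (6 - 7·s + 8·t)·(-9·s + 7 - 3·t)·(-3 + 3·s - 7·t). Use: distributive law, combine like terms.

435·s - 498·s² + 988·s·t - 126 - 408·t - 194·t² + 189·s³ - 594·s²·t + 285·s·t² + 168·t³

(6 - 7·s + 8·t)·(-9·s + 7 - 3·t)·(-3 + 3·s - 7·t)
= (-54·s + 42 - 18·t + 63·s² - 49·s + 21·s·t - 72·s·t + 56·t - 24·t²)·(-3 + 3·s - 7·t)    [distributive law]
= (-103·s + 42 + 38·t + 63·s² - 51·s·t - 24·t²)·(-3 + 3·s - 7·t)    [combine like terms]
= 309·s - 309·s² + 721·s·t - 126 + 126·s - 294·t - 114·t + 114·s·t - 266·t² - 189·s² + 189·s³ - 441·s²·t + 153·s·t - 153·s²·t + 357·s·t² + 72·t² - 72·s·t² + 168·t³    [distributive law]
= 435·s - 498·s² + 988·s·t - 126 - 408·t - 194·t² + 189·s³ - 594·s²·t + 285·s·t² + 168·t³    [combine like terms]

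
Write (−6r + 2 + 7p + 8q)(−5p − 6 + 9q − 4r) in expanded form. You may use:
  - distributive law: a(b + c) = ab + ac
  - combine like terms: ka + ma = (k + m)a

(−6r + 2 + 7p + 8q)(−5p − 6 + 9q − 4r)
= 30pr + 36r − 54qr + 24r² − 10p − 12 + 18q − 8r − 35p² − 42p + 63pq − 28pr − 40pq − 48q + 72q² − 32qr    [distributive law]
= 2pr + 28r − 86qr + 24r² − 52p − 12 − 30q − 35p² + 23pq + 72q²    [combine like terms]

2pr + 28r − 86qr + 24r² − 52p − 12 − 30q − 35p² + 23pq + 72q²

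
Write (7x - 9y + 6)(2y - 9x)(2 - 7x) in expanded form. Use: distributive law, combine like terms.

(7x - 9y + 6)(2y - 9x)(2 - 7x)
= (14xy - 63x² - 18y² + 81xy + 12y - 54x)(2 - 7x)    [distributive law]
= (95xy - 63x² - 18y² + 12y - 54x)(2 - 7x)    [combine like terms]
= 190xy - 665x²y - 126x² + 441x³ - 36y² + 126xy² + 24y - 84xy - 108x + 378x²    [distributive law]
= 106xy - 665x²y + 252x² + 441x³ - 36y² + 126xy² + 24y - 108x    [combine like terms]

106xy - 665x²y + 252x² + 441x³ - 36y² + 126xy² + 24y - 108x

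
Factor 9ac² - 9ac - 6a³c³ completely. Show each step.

9ac² - 9ac - 6a³c³
= 3(3ac² - 3ac - 2a³c³)    [factor out 3]
= 3ac(3c - 3 - 2a²c²)    [factor out ac]

3ac(3c - 3 - 2a²c²)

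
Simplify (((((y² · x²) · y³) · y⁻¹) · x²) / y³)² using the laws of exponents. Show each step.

x⁸y²

(((((y² · x²) · y³) · y⁻¹) · x²) / y³)²
= (((((y² · x²) · y³) · y⁻¹) · x²)²) / ((y³)²)    [power of a quotient]
= (((((y² · x²) · y³) · y⁻¹)²) · ((x²)²)) / ((y³)²)    [power of a product]
= (((((y² · x²) · y³)²) · ((y⁻¹)²)) · ((x²)²)) / ((y³)²)    [power of a product]
= (((((y² · x²)²) · ((y³)²)) · ((y⁻¹)²)) · ((x²)²)) / ((y³)²)    [power of a product]
= ((((((y²)²) · ((x²)²)) · ((y³)²)) · ((y⁻¹)²)) · ((x²)²)) / ((y³)²)    [power of a product]
= ((((y⁴ · ((x²)²)) · ((y³)²)) · ((y⁻¹)²)) · ((x²)²)) / ((y³)²)    [power of a power]
= ((((y⁴ · x⁴) · ((y³)²)) · ((y⁻¹)²)) · ((x²)²)) / ((y³)²)    [power of a power]
= ((((y⁴ · x⁴) · y⁶) · ((y⁻¹)²)) · ((x²)²)) / ((y³)²)    [power of a power]
= ((((y⁴ · x⁴) · y⁶) · y⁻²) · ((x²)²)) / ((y³)²)    [power of a power]
= ((((y⁴ · x⁴) · y⁶) · y⁻²) · x⁴) / ((y³)²)    [power of a power]
= ((((y⁴ · x⁴) · y⁶) · y⁻²) · x⁴) / y⁶    [power of a power]
= x⁸y²    [quotient of powers; product of powers]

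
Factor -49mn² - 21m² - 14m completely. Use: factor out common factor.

7m(-7n² - 3m - 2)

-49mn² - 21m² - 14m
= 7(-7mn² - 3m² - 2m)    [factor out 7]
= 7m(-7n² - 3m - 2)    [factor out m]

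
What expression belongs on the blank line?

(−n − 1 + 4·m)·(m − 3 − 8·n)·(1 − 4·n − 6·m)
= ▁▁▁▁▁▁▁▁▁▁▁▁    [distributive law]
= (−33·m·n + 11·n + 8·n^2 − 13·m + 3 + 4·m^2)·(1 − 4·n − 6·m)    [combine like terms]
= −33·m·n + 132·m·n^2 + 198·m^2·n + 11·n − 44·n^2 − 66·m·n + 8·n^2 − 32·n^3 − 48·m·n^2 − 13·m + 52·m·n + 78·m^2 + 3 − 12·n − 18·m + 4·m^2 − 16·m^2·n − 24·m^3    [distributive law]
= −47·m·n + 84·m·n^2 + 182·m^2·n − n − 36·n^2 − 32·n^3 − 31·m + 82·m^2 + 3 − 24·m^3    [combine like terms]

Applying distributive law to the line above:

(−m·n + 3·n + 8·n^2 − m + 3 + 8·n + 4·m^2 − 12·m − 32·m·n)·(1 − 4·n − 6·m)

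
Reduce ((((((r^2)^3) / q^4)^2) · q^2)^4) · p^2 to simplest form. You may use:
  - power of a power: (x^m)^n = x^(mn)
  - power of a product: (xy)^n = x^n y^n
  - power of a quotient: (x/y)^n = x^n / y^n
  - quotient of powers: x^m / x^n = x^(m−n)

p^2q^(-24)r^48

((((((r^2)^3) / q^4)^2) · q^2)^4) · p^2
= ((((((r^2)^3) / q^4)^2)^4) · ((q^2)^4)) · p^2    [power of a product]
= (((((r^2)^3) / q^4)^8) · ((q^2)^4)) · p^2    [power of a power]
= (((((r^2)^3)^8) / ((q^4)^8)) · ((q^2)^4)) · p^2    [power of a quotient]
= ((((r^2)^24) / ((q^4)^8)) · ((q^2)^4)) · p^2    [power of a power]
= (((r^48) / ((q^4)^8)) · ((q^2)^4)) · p^2    [power of a power]
= ((r^48 / q^32) · ((q^2)^4)) · p^2    [power of a power]
= ((r^48 / q^32) · q^8) · p^2    [power of a power]
= p^2q^(-24)r^48    [quotient of powers]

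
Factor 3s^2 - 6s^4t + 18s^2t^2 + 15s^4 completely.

3s^2(1 - 2s^2t + 6t^2 + 5s^2)

3s^2 - 6s^4t + 18s^2t^2 + 15s^4
= 3(s^2 - 2s^4t + 6s^2t^2 + 5s^4)    [factor out 3]
= 3s^2(1 - 2s^2t + 6t^2 + 5s^2)    [factor out s^2]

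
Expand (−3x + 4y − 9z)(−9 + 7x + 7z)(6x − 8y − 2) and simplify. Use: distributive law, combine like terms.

204x^2 − 488xy − 54x − 126x^3 + 336x^2y − 504x^2z + 840xyz + 654xz + 288y^2 + 72y − 224xy^2 − 224y^2z − 704yz − 162z − 378xz^2 + 504yz^2 + 126z^2

(−3x + 4y − 9z)(−9 + 7x + 7z)(6x − 8y − 2)
= (27x − 21x^2 − 21xz − 36y + 28xy + 28yz + 81z − 63xz − 63z^2)(6x − 8y − 2)    [distributive law]
= (27x − 21x^2 − 84xz − 36y + 28xy + 28yz + 81z − 63z^2)(6x − 8y − 2)    [combine like terms]
= 162x^2 − 216xy − 54x − 126x^3 + 168x^2y + 42x^2 − 504x^2z + 672xyz + 168xz − 216xy + 288y^2 + 72y + 168x^2y − 224xy^2 − 56xy + 168xyz − 224y^2z − 56yz + 486xz − 648yz − 162z − 378xz^2 + 504yz^2 + 126z^2    [distributive law]
= 204x^2 − 488xy − 54x − 126x^3 + 336x^2y − 504x^2z + 840xyz + 654xz + 288y^2 + 72y − 224xy^2 − 224y^2z − 704yz − 162z − 378xz^2 + 504yz^2 + 126z^2    [combine like terms]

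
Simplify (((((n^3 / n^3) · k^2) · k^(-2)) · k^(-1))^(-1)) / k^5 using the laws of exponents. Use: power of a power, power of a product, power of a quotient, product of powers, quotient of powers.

k^(-4)

(((((n^3 / n^3) · k^2) · k^(-2)) · k^(-1))^(-1)) / k^5
= (((((n^3 / n^3) · k^2) · k^(-2))^(-1)) · ((k^(-1))^(-1))) / k^5    [power of a product]
= (((((n^3 / n^3) · k^2)^(-1)) · ((k^(-2))^(-1))) · ((k^(-1))^(-1))) / k^5    [power of a product]
= (((((n^3 / n^3)^(-1)) · ((k^2)^(-1))) · ((k^(-2))^(-1))) · ((k^(-1))^(-1))) / k^5    [power of a product]
= ((((((n^3)^(-1)) / ((n^3)^(-1))) · ((k^2)^(-1))) · ((k^(-2))^(-1))) · ((k^(-1))^(-1))) / k^5    [power of a quotient]
= ((((n^(-3) / ((n^3)^(-1))) · ((k^2)^(-1))) · ((k^(-2))^(-1))) · ((k^(-1))^(-1))) / k^5    [power of a power]
= ((((n^(-3) / n^(-3)) · ((k^2)^(-1))) · ((k^(-2))^(-1))) · ((k^(-1))^(-1))) / k^5    [power of a power]
= (((n^0 · ((k^2)^(-1))) · ((k^(-2))^(-1))) · ((k^(-1))^(-1))) / k^5    [quotient of powers]
= (((n^0 · k^(-2)) · ((k^(-2))^(-1))) · ((k^(-1))^(-1))) / k^5    [power of a power]
= (((n^0 · k^(-2)) · k^2) · ((k^(-1))^(-1))) / k^5    [power of a power]
= (((n^0 · k^(-2)) · k^2) · k) / k^5    [power of a power]
= k^(-4)    [quotient of powers; product of powers]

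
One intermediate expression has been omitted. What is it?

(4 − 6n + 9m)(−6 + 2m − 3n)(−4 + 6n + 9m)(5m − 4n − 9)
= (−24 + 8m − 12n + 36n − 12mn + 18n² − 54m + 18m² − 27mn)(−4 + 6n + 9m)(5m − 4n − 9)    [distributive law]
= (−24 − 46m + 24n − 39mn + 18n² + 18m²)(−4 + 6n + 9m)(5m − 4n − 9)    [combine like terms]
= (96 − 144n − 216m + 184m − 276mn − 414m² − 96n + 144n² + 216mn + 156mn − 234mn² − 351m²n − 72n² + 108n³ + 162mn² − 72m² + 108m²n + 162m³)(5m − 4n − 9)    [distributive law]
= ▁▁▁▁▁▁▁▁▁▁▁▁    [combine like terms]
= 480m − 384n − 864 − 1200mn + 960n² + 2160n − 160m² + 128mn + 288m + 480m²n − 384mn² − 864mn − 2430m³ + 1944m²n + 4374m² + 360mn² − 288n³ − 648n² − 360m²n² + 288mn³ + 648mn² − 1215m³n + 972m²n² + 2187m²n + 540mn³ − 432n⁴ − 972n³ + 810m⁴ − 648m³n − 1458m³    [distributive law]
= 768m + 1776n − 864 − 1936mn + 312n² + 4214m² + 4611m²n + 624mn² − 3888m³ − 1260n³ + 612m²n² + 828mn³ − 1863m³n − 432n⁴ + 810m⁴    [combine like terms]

By combine like terms:

(96 − 240n − 32m + 96mn − 486m² + 72n² − 72mn² − 243m²n + 108n³ + 162m³)(5m − 4n − 9)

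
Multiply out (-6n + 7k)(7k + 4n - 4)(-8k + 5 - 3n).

(-6n + 7k)(7k + 4n - 4)(-8k + 5 - 3n)
= (-42kn - 24n^2 + 24n + 49k^2 + 28kn - 28k)(-8k + 5 - 3n)    [distributive law]
= (-14kn - 24n^2 + 24n + 49k^2 - 28k)(-8k + 5 - 3n)    [combine like terms]
= 112k^2n - 70kn + 42kn^2 + 192kn^2 - 120n^2 + 72n^3 - 192kn + 120n - 72n^2 - 392k^3 + 245k^2 - 147k^2n + 224k^2 - 140k + 84kn    [distributive law]
= -35k^2n - 178kn + 234kn^2 - 192n^2 + 72n^3 + 120n - 392k^3 + 469k^2 - 140k    [combine like terms]

-35k^2n - 178kn + 234kn^2 - 192n^2 + 72n^3 + 120n - 392k^3 + 469k^2 - 140k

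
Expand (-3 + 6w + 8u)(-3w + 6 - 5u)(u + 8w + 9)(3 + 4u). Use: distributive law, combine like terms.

1233uw - 870u²w + 594w² - 558uw² + 783w + 999u + 1305u² - 486 - 1308u³ - 1800u²w² - 432w³ - 576uw³ - 1496u³w - 160u⁴

(-3 + 6w + 8u)(-3w + 6 - 5u)(u + 8w + 9)(3 + 4u)
= (9w - 18 + 15u - 18w² + 36w - 30uw - 24uw + 48u - 40u²)(u + 8w + 9)(3 + 4u)    [distributive law]
= (45w - 18 + 63u - 18w² - 54uw - 40u²)(u + 8w + 9)(3 + 4u)    [combine like terms]
= (45uw + 360w² + 405w - 18u - 144w - 162 + 63u² + 504uw + 567u - 18uw² - 144w³ - 162w² - 54u²w - 432uw² - 486uw - 40u³ - 320u²w - 360u²)(3 + 4u)    [distributive law]
= (63uw + 198w² + 261w + 549u - 162 - 297u² - 450uw² - 144w³ - 374u²w - 40u³)(3 + 4u)    [combine like terms]
= 189uw + 252u²w + 594w² + 792uw² + 783w + 1044uw + 1647u + 2196u² - 486 - 648u - 891u² - 1188u³ - 1350uw² - 1800u²w² - 432w³ - 576uw³ - 1122u²w - 1496u³w - 120u³ - 160u⁴    [distributive law]
= 1233uw - 870u²w + 594w² - 558uw² + 783w + 999u + 1305u² - 486 - 1308u³ - 1800u²w² - 432w³ - 576uw³ - 1496u³w - 160u⁴    [combine like terms]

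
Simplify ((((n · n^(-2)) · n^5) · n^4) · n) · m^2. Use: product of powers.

m^2·n^9

((((n · n^(-2)) · n^5) · n^4) · n) · m^2
= (((n^(-1) · n^5) · n^4) · n) · m^2    [product of powers]
= ((n^4 · n^4) · n) · m^2    [product of powers]
= (n^8 · n) · m^2    [product of powers]
= n^9 · m^2    [product of powers]
= m^2·n^9    [rearrange]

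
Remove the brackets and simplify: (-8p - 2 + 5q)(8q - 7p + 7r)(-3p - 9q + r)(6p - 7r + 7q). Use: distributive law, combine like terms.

(-8p - 2 + 5q)(8q - 7p + 7r)(-3p - 9q + r)(6p - 7r + 7q)
= (-64pq + 56p^2 - 56pr - 16q + 14p - 14r + 40q^2 - 35pq + 35qr)(-3p - 9q + r)(6p - 7r + 7q)    [distributive law]
= (-99pq + 56p^2 - 56pr - 16q + 14p - 14r + 40q^2 + 35qr)(-3p - 9q + r)(6p - 7r + 7q)    [combine like terms]
= (297p^2q + 891pq^2 - 99pqr - 168p^3 - 504p^2q + 56p^2r + 168p^2r + 504pqr - 56pr^2 + 48pq + 144q^2 - 16qr - 42p^2 - 126pq + 14pr + 42pr + 126qr - 14r^2 - 120pq^2 - 360q^3 + 40q^2r - 105pqr - 315q^2r + 35qr^2)(6p - 7r + 7q)    [distributive law]
= (-207p^2q + 771pq^2 + 300pqr - 168p^3 + 224p^2r - 56pr^2 - 78pq + 144q^2 + 110qr - 42p^2 + 56pr - 14r^2 - 360q^3 - 275q^2r + 35qr^2)(6p - 7r + 7q)    [combine like terms]
= -1242p^3q + 1449p^2qr - 1449p^2q^2 + 4626p^2q^2 - 5397pq^2r + 5397pq^3 + 1800p^2qr - 2100pqr^2 + 2100pq^2r - 1008p^4 + 1176p^3r - 1176p^3q + 1344p^3r - 1568p^2r^2 + 1568p^2qr - 336p^2r^2 + 392pr^3 - 392pqr^2 - 468p^2q + 546pqr - 546pq^2 + 864pq^2 - 1008q^2r + 1008q^3 + 660pqr - 770qr^2 + 770q^2r - 252p^3 + 294p^2r - 294p^2q + 336p^2r - 392pr^2 + 392pqr - 84pr^2 + 98r^3 - 98qr^2 - 2160pq^3 + 2520q^3r - 2520q^4 - 1650pq^2r + 1925q^2r^2 - 1925q^3r + 210pqr^2 - 245qr^3 + 245q^2r^2    [distributive law]
= -2418p^3q + 4817p^2qr + 3177p^2q^2 - 4947pq^2r + 3237pq^3 - 2282pqr^2 - 1008p^4 + 2520p^3r - 1904p^2r^2 + 392pr^3 - 762p^2q + 1598pqr + 318pq^2 - 238q^2r + 1008q^3 - 868qr^2 - 252p^3 + 630p^2r - 476pr^2 + 98r^3 + 595q^3r - 2520q^4 + 2170q^2r^2 - 245qr^3    [combine like terms]

-2418p^3q + 4817p^2qr + 3177p^2q^2 - 4947pq^2r + 3237pq^3 - 2282pqr^2 - 1008p^4 + 2520p^3r - 1904p^2r^2 + 392pr^3 - 762p^2q + 1598pqr + 318pq^2 - 238q^2r + 1008q^3 - 868qr^2 - 252p^3 + 630p^2r - 476pr^2 + 98r^3 + 595q^3r - 2520q^4 + 2170q^2r^2 - 245qr^3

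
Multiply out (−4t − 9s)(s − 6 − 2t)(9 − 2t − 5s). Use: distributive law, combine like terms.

−102st − 68st² − 52s²t + 216t + 24t² − 16t³ − 351s² + 45s³ + 486s

(−4t − 9s)(s − 6 − 2t)(9 − 2t − 5s)
= (−4st + 24t + 8t² − 9s² + 54s + 18st)(9 − 2t − 5s)    [distributive law]
= (14st + 24t + 8t² − 9s² + 54s)(9 − 2t − 5s)    [combine like terms]
= 126st − 28st² − 70s²t + 216t − 48t² − 120st + 72t² − 16t³ − 40st² − 81s² + 18s²t + 45s³ + 486s − 108st − 270s²    [distributive law]
= −102st − 68st² − 52s²t + 216t + 24t² − 16t³ − 351s² + 45s³ + 486s    [combine like terms]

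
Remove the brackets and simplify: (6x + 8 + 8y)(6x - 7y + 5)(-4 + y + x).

(6x + 8 + 8y)(6x - 7y + 5)(-4 + y + x)
= (36x^2 - 42xy + 30x + 48x - 56y + 40 + 48xy - 56y^2 + 40y)(-4 + y + x)    [distributive law]
= (36x^2 + 6xy + 78x - 16y + 40 - 56y^2)(-4 + y + x)    [combine like terms]
= -144x^2 + 36x^2y + 36x^3 - 24xy + 6xy^2 + 6x^2y - 312x + 78xy + 78x^2 + 64y - 16y^2 - 16xy - 160 + 40y + 40x + 224y^2 - 56y^3 - 56xy^2    [distributive law]
= -66x^2 + 42x^2y + 36x^3 + 38xy - 50xy^2 - 272x + 104y + 208y^2 - 160 - 56y^3    [combine like terms]

-66x^2 + 42x^2y + 36x^3 + 38xy - 50xy^2 - 272x + 104y + 208y^2 - 160 - 56y^3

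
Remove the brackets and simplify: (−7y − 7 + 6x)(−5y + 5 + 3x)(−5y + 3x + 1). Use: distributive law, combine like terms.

−175y^3 + 360xy^2 + 35y^2 − 243x^2y − 96xy + 175y − 96x − 35 + 45x^2 + 54x^3

(−7y − 7 + 6x)(−5y + 5 + 3x)(−5y + 3x + 1)
= (35y^2 − 35y − 21xy + 35y − 35 − 21x − 30xy + 30x + 18x^2)(−5y + 3x + 1)    [distributive law]
= (35y^2 − 51xy − 35 + 9x + 18x^2)(−5y + 3x + 1)    [combine like terms]
= −175y^3 + 105xy^2 + 35y^2 + 255xy^2 − 153x^2y − 51xy + 175y − 105x − 35 − 45xy + 27x^2 + 9x − 90x^2y + 54x^3 + 18x^2    [distributive law]
= −175y^3 + 360xy^2 + 35y^2 − 243x^2y − 96xy + 175y − 96x − 35 + 45x^2 + 54x^3    [combine like terms]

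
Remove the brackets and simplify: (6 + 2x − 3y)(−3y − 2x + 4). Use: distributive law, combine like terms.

(6 + 2x − 3y)(−3y − 2x + 4)
= −18y − 12x + 24 − 6xy − 4x^2 + 8x + 9y^2 + 6xy − 12y    [distributive law]
= −30y − 4x + 24 − 4x^2 + 9y^2    [combine like terms]

−30y − 4x + 24 − 4x^2 + 9y^2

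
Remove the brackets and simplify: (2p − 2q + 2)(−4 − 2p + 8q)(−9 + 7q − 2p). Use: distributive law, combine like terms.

(2p − 2q + 2)(−4 − 2p + 8q)(−9 + 7q − 2p)
= (−8p − 4p^2 + 16pq + 8q + 4pq − 16q^2 − 8 − 4p + 16q)(−9 + 7q − 2p)    [distributive law]
= (−12p − 4p^2 + 20pq + 24q − 16q^2 − 8)(−9 + 7q − 2p)    [combine like terms]
= 108p − 84pq + 24p^2 + 36p^2 − 28p^2q + 8p^3 − 180pq + 140pq^2 − 40p^2q − 216q + 168q^2 − 48pq + 144q^2 − 112q^3 + 32pq^2 + 72 − 56q + 16p    [distributive law]
= 124p − 312pq + 60p^2 − 68p^2q + 8p^3 + 172pq^2 − 272q + 312q^2 − 112q^3 + 72    [combine like terms]

124p − 312pq + 60p^2 − 68p^2q + 8p^3 + 172pq^2 − 272q + 312q^2 − 112q^3 + 72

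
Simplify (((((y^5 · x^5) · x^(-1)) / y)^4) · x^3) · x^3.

x^22y^16

(((((y^5 · x^5) · x^(-1)) / y)^4) · x^3) · x^3
= (((((y^5 · x^5) · x^(-1))^4) / (y^4)) · x^3) · x^3    [power of a quotient]
= (((((y^5 · x^5)^4) · ((x^(-1))^4)) / (y^4)) · x^3) · x^3    [power of a product]
= ((((((y^5)^4) · ((x^5)^4)) · ((x^(-1))^4)) / (y^4)) · x^3) · x^3    [power of a product]
= ((((y^20 · ((x^5)^4)) · ((x^(-1))^4)) / (y^4)) · x^3) · x^3    [power of a power]
= ((((y^20 · x^20) · ((x^(-1))^4)) / (y^4)) · x^3) · x^3    [power of a power]
= ((((y^20 · x^20) · x^(-4)) / (y^4)) · x^3) · x^3    [power of a power]
= x^22y^16    [quotient of powers; product of powers]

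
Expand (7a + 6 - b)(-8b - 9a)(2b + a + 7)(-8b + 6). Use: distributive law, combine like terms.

(7a + 6 - b)(-8b - 9a)(2b + a + 7)(-8b + 6)
= (-56ab - 63a^2 - 48b - 54a + 8b^2 + 9ab)(2b + a + 7)(-8b + 6)    [distributive law]
= (-47ab - 63a^2 - 48b - 54a + 8b^2)(2b + a + 7)(-8b + 6)    [combine like terms]
= (-94ab^2 - 47a^2b - 329ab - 126a^2b - 63a^3 - 441a^2 - 96b^2 - 48ab - 336b - 108ab - 54a^2 - 378a + 16b^3 + 8ab^2 + 56b^2)(-8b + 6)    [distributive law]
= (-86ab^2 - 173a^2b - 485ab - 63a^3 - 495a^2 - 40b^2 - 336b - 378a + 16b^3)(-8b + 6)    [combine like terms]
= 688ab^3 - 516ab^2 + 1384a^2b^2 - 1038a^2b + 3880ab^2 - 2910ab + 504a^3b - 378a^3 + 3960a^2b - 2970a^2 + 320b^3 - 240b^2 + 2688b^2 - 2016b + 3024ab - 2268a - 128b^4 + 96b^3    [distributive law]
= 688ab^3 + 3364ab^2 + 1384a^2b^2 + 2922a^2b + 114ab + 504a^3b - 378a^3 - 2970a^2 + 416b^3 + 2448b^2 - 2016b - 2268a - 128b^4    [combine like terms]

688ab^3 + 3364ab^2 + 1384a^2b^2 + 2922a^2b + 114ab + 504a^3b - 378a^3 - 2970a^2 + 416b^3 + 2448b^2 - 2016b - 2268a - 128b^4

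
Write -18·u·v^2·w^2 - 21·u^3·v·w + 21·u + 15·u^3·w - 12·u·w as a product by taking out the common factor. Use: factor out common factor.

-18·u·v^2·w^2 - 21·u^3·v·w + 21·u + 15·u^3·w - 12·u·w
= 3(-6·u·v^2·w^2 - 7·u^3·v·w + 7·u + 5·u^3·w - 4·u·w)    [factor out 3]
= 3·u(-6·v^2·w^2 - 7·u^2·v·w + 7 + 5·u^2·w - 4·w)    [factor out u]

3·u(-6·v^2·w^2 - 7·u^2·v·w + 7 + 5·u^2·w - 4·w)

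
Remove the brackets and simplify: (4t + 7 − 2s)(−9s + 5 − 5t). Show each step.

(4t + 7 − 2s)(−9s + 5 − 5t)
= −36st + 20t − 20t^2 − 63s + 35 − 35t + 18s^2 − 10s + 10st    [distributive law]
= −26st − 15t − 20t^2 − 73s + 35 + 18s^2    [combine like terms]

−26st − 15t − 20t^2 − 73s + 35 + 18s^2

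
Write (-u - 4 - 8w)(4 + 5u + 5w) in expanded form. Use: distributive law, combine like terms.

-24u - 5u^2 - 45uw - 16 - 52w - 40w^2

(-u - 4 - 8w)(4 + 5u + 5w)
= -4u - 5u^2 - 5uw - 16 - 20u - 20w - 32w - 40uw - 40w^2    [distributive law]
= -24u - 5u^2 - 45uw - 16 - 52w - 40w^2    [combine like terms]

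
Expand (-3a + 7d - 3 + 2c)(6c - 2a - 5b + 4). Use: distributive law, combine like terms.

(-3a + 7d - 3 + 2c)(6c - 2a - 5b + 4)
= -18ac + 6a^2 + 15ab - 12a + 42cd - 14ad - 35bd + 28d - 18c + 6a + 15b - 12 + 12c^2 - 4ac - 10bc + 8c    [distributive law]
= -22ac + 6a^2 + 15ab - 6a + 42cd - 14ad - 35bd + 28d - 10c + 15b - 12 + 12c^2 - 10bc    [combine like terms]

-22ac + 6a^2 + 15ab - 6a + 42cd - 14ad - 35bd + 28d - 10c + 15b - 12 + 12c^2 - 10bc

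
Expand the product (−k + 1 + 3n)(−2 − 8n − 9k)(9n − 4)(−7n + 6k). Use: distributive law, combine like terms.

(−k + 1 + 3n)(−2 − 8n − 9k)(9n − 4)(−7n + 6k)
= (2k + 8kn + 9k² − 2 − 8n − 9k − 6n − 24n² − 27kn)(9n − 4)(−7n + 6k)    [distributive law]
= (−7k − 19kn + 9k² − 2 − 14n − 24n²)(9n − 4)(−7n + 6k)    [combine like terms]
= (−63kn + 28k − 171kn² + 76kn + 81k²n − 36k² − 18n + 8 − 126n² + 56n − 216n³ + 96n²)(−7n + 6k)    [distributive law]
= (13kn + 28k − 171kn² + 81k²n − 36k² + 38n + 8 − 30n² − 216n³)(−7n + 6k)    [combine like terms]
= −91kn² + 78k²n − 196kn + 168k² + 1197kn³ − 1026k²n² − 567k²n² + 486k³n + 252k²n − 216k³ − 266n² + 228kn − 56n + 48k + 210n³ − 180kn² + 1512n⁴ − 1296kn³    [distributive law]
= −271kn² + 330k²n + 32kn + 168k² − 99kn³ − 1593k²n² + 486k³n − 216k³ − 266n² − 56n + 48k + 210n³ + 1512n⁴    [combine like terms]

−271kn² + 330k²n + 32kn + 168k² − 99kn³ − 1593k²n² + 486k³n − 216k³ − 266n² − 56n + 48k + 210n³ + 1512n⁴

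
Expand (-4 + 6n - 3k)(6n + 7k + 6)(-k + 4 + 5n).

-146kn - 72n + 204n^2 - 38k^2 - 160k - 96 + 84kn^2 + 180n^3 - 129k^2n + 21k^3

(-4 + 6n - 3k)(6n + 7k + 6)(-k + 4 + 5n)
= (-24n - 28k - 24 + 36n^2 + 42kn + 36n - 18kn - 21k^2 - 18k)(-k + 4 + 5n)    [distributive law]
= (12n - 46k - 24 + 36n^2 + 24kn - 21k^2)(-k + 4 + 5n)    [combine like terms]
= -12kn + 48n + 60n^2 + 46k^2 - 184k - 230kn + 24k - 96 - 120n - 36kn^2 + 144n^2 + 180n^3 - 24k^2n + 96kn + 120kn^2 + 21k^3 - 84k^2 - 105k^2n    [distributive law]
= -146kn - 72n + 204n^2 - 38k^2 - 160k - 96 + 84kn^2 + 180n^3 - 129k^2n + 21k^3    [combine like terms]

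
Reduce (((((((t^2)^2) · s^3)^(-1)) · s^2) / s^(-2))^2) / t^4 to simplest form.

(((((((t^2)^2) · s^3)^(-1)) · s^2) / s^(-2))^2) / t^4
= (((((((t^2)^2) · s^3)^(-1)) · s^2)^2) / ((s^(-2))^2)) / t^4    [power of a quotient]
= (((((((t^2)^2) · s^3)^(-1))^2) · ((s^2)^2)) / ((s^(-2))^2)) / t^4    [power of a product]
= ((((((t^2)^2) · s^3)^(-2)) · ((s^2)^2)) / ((s^(-2))^2)) / t^4    [power of a power]
= ((((((t^2)^2)^(-2)) · ((s^3)^(-2))) · ((s^2)^2)) / ((s^(-2))^2)) / t^4    [power of a product]
= (((((t^2)^(-4)) · ((s^3)^(-2))) · ((s^2)^2)) / ((s^(-2))^2)) / t^4    [power of a power]
= (((t^(-8) · ((s^3)^(-2))) · ((s^2)^2)) / ((s^(-2))^2)) / t^4    [power of a power]
= (((t^(-8) · s^(-6)) · ((s^2)^2)) / ((s^(-2))^2)) / t^4    [power of a power]
= (((t^(-8) · s^(-6)) · s^4) / ((s^(-2))^2)) / t^4    [power of a power]
= (((t^(-8) · s^(-6)) · s^4) / s^(-4)) / t^4    [power of a power]
= s^2t^(-12)    [quotient of powers; product of powers]

s^2t^(-12)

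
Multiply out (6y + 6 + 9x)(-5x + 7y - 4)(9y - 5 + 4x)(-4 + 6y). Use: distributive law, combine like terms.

(6y + 6 + 9x)(-5x + 7y - 4)(9y - 5 + 4x)(-4 + 6y)
= (-30xy + 42y² - 24y - 30x + 42y - 24 - 45x² + 63xy - 36x)(9y - 5 + 4x)(-4 + 6y)    [distributive law]
= (33xy + 42y² + 18y - 66x - 24 - 45x²)(9y - 5 + 4x)(-4 + 6y)    [combine like terms]
= (297xy² - 165xy + 132x²y + 378y³ - 210y² + 168xy² + 162y² - 90y + 72xy - 594xy + 330x - 264x² - 216y + 120 - 96x - 405x²y + 225x² - 180x³)(-4 + 6y)    [distributive law]
= (465xy² - 687xy - 273x²y + 378y³ - 48y² - 306y + 234x - 39x² + 120 - 180x³)(-4 + 6y)    [combine like terms]
= -1860xy² + 2790xy³ + 2748xy - 4122xy² + 1092x²y - 1638x²y² - 1512y³ + 2268y⁴ + 192y² - 288y³ + 1224y - 1836y² - 936x + 1404xy + 156x² - 234x²y - 480 + 720y + 720x³ - 1080x³y    [distributive law]
= -5982xy² + 2790xy³ + 4152xy + 858x²y - 1638x²y² - 1800y³ + 2268y⁴ - 1644y² + 1944y - 936x + 156x² - 480 + 720x³ - 1080x³y    [combine like terms]

-5982xy² + 2790xy³ + 4152xy + 858x²y - 1638x²y² - 1800y³ + 2268y⁴ - 1644y² + 1944y - 936x + 156x² - 480 + 720x³ - 1080x³y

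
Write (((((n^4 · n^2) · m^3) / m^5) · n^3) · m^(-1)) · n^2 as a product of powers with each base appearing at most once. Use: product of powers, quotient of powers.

m^(-3)n^11

(((((n^4 · n^2) · m^3) / m^5) · n^3) · m^(-1)) · n^2
= ((((n^6 · m^3) / m^5) · n^3) · m^(-1)) · n^2    [product of powers]
= m^(-3)n^11    [quotient of powers; product of powers]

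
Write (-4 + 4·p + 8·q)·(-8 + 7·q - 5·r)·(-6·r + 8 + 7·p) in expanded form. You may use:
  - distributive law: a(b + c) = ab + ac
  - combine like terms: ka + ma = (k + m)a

(-4 + 4·p + 8·q)·(-8 + 7·q - 5·r)·(-6·r + 8 + 7·p)
= (32 - 28·q + 20·r - 32·p + 28·p·q - 20·p·r - 64·q + 56·q² - 40·q·r)·(-6·r + 8 + 7·p)    [distributive law]
= (32 - 92·q + 20·r - 32·p + 28·p·q - 20·p·r + 56·q² - 40·q·r)·(-6·r + 8 + 7·p)    [combine like terms]
= -192·r + 256 + 224·p + 552·q·r - 736·q - 644·p·q - 120·r² + 160·r + 140·p·r + 192·p·r - 256·p - 224·p² - 168·p·q·r + 224·p·q + 196·p²·q + 120·p·r² - 160·p·r - 140·p²·r - 336·q²·r + 448·q² + 392·p·q² + 240·q·r² - 320·q·r - 280·p·q·r    [distributive law]
= -32·r + 256 - 32·p + 232·q·r - 736·q - 420·p·q - 120·r² + 172·p·r - 224·p² - 448·p·q·r + 196·p²·q + 120·p·r² - 140·p²·r - 336·q²·r + 448·q² + 392·p·q² + 240·q·r²    [combine like terms]

-32·r + 256 - 32·p + 232·q·r - 736·q - 420·p·q - 120·r² + 172·p·r - 224·p² - 448·p·q·r + 196·p²·q + 120·p·r² - 140·p²·r - 336·q²·r + 448·q² + 392·p·q² + 240·q·r²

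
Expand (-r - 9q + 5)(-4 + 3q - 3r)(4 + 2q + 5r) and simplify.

-144r + 329qr - 43r² - 87q²r + 126qr² + 15r³ + 164q - 6q² - 54q³ - 80

(-r - 9q + 5)(-4 + 3q - 3r)(4 + 2q + 5r)
= (4r - 3qr + 3r² + 36q - 27q² + 27qr - 20 + 15q - 15r)(4 + 2q + 5r)    [distributive law]
= (-11r + 24qr + 3r² + 51q - 27q² - 20)(4 + 2q + 5r)    [combine like terms]
= -44r - 22qr - 55r² + 96qr + 48q²r + 120qr² + 12r² + 6qr² + 15r³ + 204q + 102q² + 255qr - 108q² - 54q³ - 135q²r - 80 - 40q - 100r    [distributive law]
= -144r + 329qr - 43r² - 87q²r + 126qr² + 15r³ + 164q - 6q² - 54q³ - 80    [combine like terms]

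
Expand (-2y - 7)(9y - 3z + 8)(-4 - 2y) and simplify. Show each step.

230y² + 36y³ - 66yz - 12y²z + 428y - 84z + 224

(-2y - 7)(9y - 3z + 8)(-4 - 2y)
= (-18y² + 6yz - 16y - 63y + 21z - 56)(-4 - 2y)    [distributive law]
= (-18y² + 6yz - 79y + 21z - 56)(-4 - 2y)    [combine like terms]
= 72y² + 36y³ - 24yz - 12y²z + 316y + 158y² - 84z - 42yz + 224 + 112y    [distributive law]
= 230y² + 36y³ - 66yz - 12y²z + 428y - 84z + 224    [combine like terms]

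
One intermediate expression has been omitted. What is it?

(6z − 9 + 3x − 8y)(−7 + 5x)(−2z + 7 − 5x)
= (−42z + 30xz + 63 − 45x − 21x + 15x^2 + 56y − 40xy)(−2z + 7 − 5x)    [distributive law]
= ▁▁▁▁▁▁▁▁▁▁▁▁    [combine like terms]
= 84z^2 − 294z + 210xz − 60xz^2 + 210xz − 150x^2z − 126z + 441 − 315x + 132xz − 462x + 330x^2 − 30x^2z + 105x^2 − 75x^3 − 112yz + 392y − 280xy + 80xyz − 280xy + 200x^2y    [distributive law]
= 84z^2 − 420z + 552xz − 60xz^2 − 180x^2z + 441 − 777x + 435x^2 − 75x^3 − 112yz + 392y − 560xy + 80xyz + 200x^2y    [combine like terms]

Applying combine like terms to the line above:

(−42z + 30xz + 63 − 66x + 15x^2 + 56y − 40xy)(−2z + 7 − 5x)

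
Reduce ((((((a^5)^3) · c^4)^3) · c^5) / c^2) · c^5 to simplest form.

((((((a^5)^3) · c^4)^3) · c^5) / c^2) · c^5
= ((((((a^5)^3)^3) · ((c^4)^3)) · c^5) / c^2) · c^5    [power of a product]
= (((((a^5)^9) · ((c^4)^3)) · c^5) / c^2) · c^5    [power of a power]
= (((a^45 · ((c^4)^3)) · c^5) / c^2) · c^5    [power of a power]
= (((a^45 · c^12) · c^5) / c^2) · c^5    [power of a power]
= a^45c^20    [quotient of powers; product of powers]

a^45c^20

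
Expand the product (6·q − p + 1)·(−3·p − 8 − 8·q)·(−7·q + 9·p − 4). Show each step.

(6·q − p + 1)·(−3·p − 8 − 8·q)·(−7·q + 9·p − 4)
= (−18·p·q − 48·q − 48·q^2 + 3·p^2 + 8·p + 8·p·q − 3·p − 8 − 8·q)·(−7·q + 9·p − 4)    [distributive law]
= (−10·p·q − 56·q − 48·q^2 + 3·p^2 + 5·p − 8)·(−7·q + 9·p − 4)    [combine like terms]
= 70·p·q^2 − 90·p^2·q + 40·p·q + 392·q^2 − 504·p·q + 224·q + 336·q^3 − 432·p·q^2 + 192·q^2 − 21·p^2·q + 27·p^3 − 12·p^2 − 35·p·q + 45·p^2 − 20·p + 56·q − 72·p + 32    [distributive law]
= −362·p·q^2 − 111·p^2·q − 499·p·q + 584·q^2 + 280·q + 336·q^3 + 27·p^3 + 33·p^2 − 92·p + 32    [combine like terms]

−362·p·q^2 − 111·p^2·q − 499·p·q + 584·q^2 + 280·q + 336·q^3 + 27·p^3 + 33·p^2 − 92·p + 32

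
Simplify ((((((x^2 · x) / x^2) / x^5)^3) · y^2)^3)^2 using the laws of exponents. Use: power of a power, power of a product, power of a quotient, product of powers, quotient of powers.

((((((x^2 · x) / x^2) / x^5)^3) · y^2)^3)^2
= (((((x^2 · x) / x^2) / x^5)^3) · y^2)^6    [power of a power]
= (((((x^2 · x) / x^2) / x^5)^3)^6) · ((y^2)^6)    [power of a product]
= ((((x^2 · x) / x^2) / x^5)^18) · ((y^2)^6)    [power of a power]
= ((((x^2 · x) / x^2)^18) / ((x^5)^18)) · ((y^2)^6)    [power of a quotient]
= ((((x^2 · x)^18) / ((x^2)^18)) / ((x^5)^18)) · ((y^2)^6)    [power of a quotient]
= (((((x^2)^18) · (x^18)) / ((x^2)^18)) / ((x^5)^18)) · ((y^2)^6)    [power of a product]
= (((x^36 · (x^18)) / ((x^2)^18)) / ((x^5)^18)) · ((y^2)^6)    [power of a power]
= ((x^54 / ((x^2)^18)) / ((x^5)^18)) · ((y^2)^6)    [product of powers]
= ((x^54 / x^36) / ((x^5)^18)) · ((y^2)^6)    [power of a power]
= (x^18 / ((x^5)^18)) · ((y^2)^6)    [quotient of powers]
= (x^18 / x^90) · ((y^2)^6)    [power of a power]
= x^(-72) · ((y^2)^6)    [quotient of powers]
= x^(-72) · y^12    [power of a power]
= x^(-72)·y^12    [rearrange]

x^(-72)·y^12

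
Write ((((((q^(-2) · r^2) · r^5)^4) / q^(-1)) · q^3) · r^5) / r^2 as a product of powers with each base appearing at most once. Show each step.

q^(-4)r^31

((((((q^(-2) · r^2) · r^5)^4) / q^(-1)) · q^3) · r^5) / r^2
= ((((((q^(-2) · r^2)^4) · ((r^5)^4)) / q^(-1)) · q^3) · r^5) / r^2    [power of a product]
= (((((((q^(-2))^4) · ((r^2)^4)) · ((r^5)^4)) / q^(-1)) · q^3) · r^5) / r^2    [power of a product]
= (((((q^(-8) · ((r^2)^4)) · ((r^5)^4)) / q^(-1)) · q^3) · r^5) / r^2    [power of a power]
= (((((q^(-8) · r^8) · ((r^5)^4)) / q^(-1)) · q^3) · r^5) / r^2    [power of a power]
= (((((q^(-8) · r^8) · r^20) / q^(-1)) · q^3) · r^5) / r^2    [power of a power]
= q^(-4)r^31    [quotient of powers; product of powers]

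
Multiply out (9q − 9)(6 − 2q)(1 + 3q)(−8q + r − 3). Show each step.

(9q − 9)(6 − 2q)(1 + 3q)(−8q + r − 3)
= (54q − 18q² − 54 + 18q)(1 + 3q)(−8q + r − 3)    [distributive law]
= (72q − 18q² − 54)(1 + 3q)(−8q + r − 3)    [combine like terms]
= (72q + 216q² − 18q² − 54q³ − 54 − 162q)(−8q + r − 3)    [distributive law]
= (−90q + 198q² − 54q³ − 54)(−8q + r − 3)    [combine like terms]
= 720q² − 90qr + 270q − 1584q³ + 198q²r − 594q² + 432q⁴ − 54q³r + 162q³ + 432q − 54r + 162    [distributive law]
= 126q² − 90qr + 702q − 1422q³ + 198q²r + 432q⁴ − 54q³r − 54r + 162    [combine like terms]

126q² − 90qr + 702q − 1422q³ + 198q²r + 432q⁴ − 54q³r − 54r + 162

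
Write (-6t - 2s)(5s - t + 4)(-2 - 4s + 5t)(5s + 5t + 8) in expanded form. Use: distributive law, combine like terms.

(-6t - 2s)(5s - t + 4)(-2 - 4s + 5t)(5s + 5t + 8)
= (-30st + 6t^2 - 24t - 10s^2 + 2st - 8s)(-2 - 4s + 5t)(5s + 5t + 8)    [distributive law]
= (-28st + 6t^2 - 24t - 10s^2 - 8s)(-2 - 4s + 5t)(5s + 5t + 8)    [combine like terms]
= (56st + 112s^2t - 140st^2 - 12t^2 - 24st^2 + 30t^3 + 48t + 96st - 120t^2 + 20s^2 + 40s^3 - 50s^2t + 16s + 32s^2 - 40st)(5s + 5t + 8)    [distributive law]
= (112st + 62s^2t - 164st^2 - 132t^2 + 30t^3 + 48t + 52s^2 + 40s^3 + 16s)(5s + 5t + 8)    [combine like terms]
= 560s^2t + 560st^2 + 896st + 310s^3t + 310s^2t^2 + 496s^2t - 820s^2t^2 - 820st^3 - 1312st^2 - 660st^2 - 660t^3 - 1056t^2 + 150st^3 + 150t^4 + 240t^3 + 240st + 240t^2 + 384t + 260s^3 + 260s^2t + 416s^2 + 200s^4 + 200s^3t + 320s^3 + 80s^2 + 80st + 128s    [distributive law]
= 1316s^2t - 1412st^2 + 1216st + 510s^3t - 510s^2t^2 - 670st^3 - 420t^3 - 816t^2 + 150t^4 + 384t + 580s^3 + 496s^2 + 200s^4 + 128s    [combine like terms]

1316s^2t - 1412st^2 + 1216st + 510s^3t - 510s^2t^2 - 670st^3 - 420t^3 - 816t^2 + 150t^4 + 384t + 580s^3 + 496s^2 + 200s^4 + 128s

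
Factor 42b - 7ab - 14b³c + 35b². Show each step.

42b - 7ab - 14b³c + 35b²
= 7(6b - ab - 2b³c + 5b²)    [factor out 7]
= 7b(6 - a - 2b²c + 5b)    [factor out b]

7b(6 - a - 2b²c + 5b)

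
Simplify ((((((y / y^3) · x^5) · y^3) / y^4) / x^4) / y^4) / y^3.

((((((y / y^3) · x^5) · y^3) / y^4) / x^4) / y^4) / y^3
= (((((y^(-2) · x^5) · y^3) / y^4) / x^4) / y^4) / y^3    [quotient of powers]
= x·y^(-10)    [quotient of powers; product of powers]

x·y^(-10)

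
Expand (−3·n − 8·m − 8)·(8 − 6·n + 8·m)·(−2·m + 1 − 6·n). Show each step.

744·m·n + 408·n − 126·n² − 180·m·n² − 108·n³ + 336·m²·n + 192·m² + 128·m³ − 64

(−3·n − 8·m − 8)·(8 − 6·n + 8·m)·(−2·m + 1 − 6·n)
= (−24·n + 18·n² − 24·m·n − 64·m + 48·m·n − 64·m² − 64 + 48·n − 64·m)·(−2·m + 1 − 6·n)    [distributive law]
= (24·n + 18·n² + 24·m·n − 128·m − 64·m² − 64)·(−2·m + 1 − 6·n)    [combine like terms]
= −48·m·n + 24·n − 144·n² − 36·m·n² + 18·n² − 108·n³ − 48·m²·n + 24·m·n − 144·m·n² + 256·m² − 128·m + 768·m·n + 128·m³ − 64·m² + 384·m²·n + 128·m − 64 + 384·n    [distributive law]
= 744·m·n + 408·n − 126·n² − 180·m·n² − 108·n³ + 336·m²·n + 192·m² + 128·m³ − 64    [combine like terms]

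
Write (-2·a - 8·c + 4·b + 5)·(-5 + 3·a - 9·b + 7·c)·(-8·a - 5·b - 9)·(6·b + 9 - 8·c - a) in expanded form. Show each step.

-2891·a^2·b - 1289·a^2 + 4162·a^2·c + 578·a^3 + 1343·a·b^2 + 265·a·b - 6763·a·b·c - 450·a - 1447·a·c + 498·a^3·b - 688·a^3·c - 48·a^4 - 1398·a^2·b^2 + 4114·a^2·b·c + 648·a·b^3 - 4264·a·b^2·c - 2880·a^2·c^2 + 7288·a·b·c^2 + 5592·a·c^2 - 17342·b^2·c - 21205·b·c + 15744·b·c^2 - 7875·c + 9936·c^2 - 4440·b^3·c + 5680·b^2·c^2 - 3584·a·c^3 - 2240·b·c^3 - 4032·c^3 + 5514·b^3 + 10101·b^2 + 7740·b + 1080·b^4 + 2025

(-2·a - 8·c + 4·b + 5)·(-5 + 3·a - 9·b + 7·c)·(-8·a - 5·b - 9)·(6·b + 9 - 8·c - a)
= (10·a - 6·a^2 + 18·a·b - 14·a·c + 40·c - 24·a·c + 72·b·c - 56·c^2 - 20·b + 12·a·b - 36·b^2 + 28·b·c - 25 + 15·a - 45·b + 35·c)·(-8·a - 5·b - 9)·(6·b + 9 - 8·c - a)    [distributive law]
= (25·a - 6·a^2 + 30·a·b - 38·a·c + 75·c + 100·b·c - 56·c^2 - 65·b - 36·b^2 - 25)·(-8·a - 5·b - 9)·(6·b + 9 - 8·c - a)    [combine like terms]
= (-200·a^2 - 125·a·b - 225·a + 48·a^3 + 30·a^2·b + 54·a^2 - 240·a^2·b - 150·a·b^2 - 270·a·b + 304·a^2·c + 190·a·b·c + 342·a·c - 600·a·c - 375·b·c - 675·c - 800·a·b·c - 500·b^2·c - 900·b·c + 448·a·c^2 + 280·b·c^2 + 504·c^2 + 520·a·b + 325·b^2 + 585·b + 288·a·b^2 + 180·b^3 + 324·b^2 + 200·a + 125·b + 225)·(6·b + 9 - 8·c - a)    [distributive law]
= (-146·a^2 + 125·a·b - 25·a + 48·a^3 - 210·a^2·b + 138·a·b^2 + 304·a^2·c - 610·a·b·c - 258·a·c - 1275·b·c - 675·c - 500·b^2·c + 448·a·c^2 + 280·b·c^2 + 504·c^2 + 649·b^2 + 710·b + 180·b^3 + 225)·(6·b + 9 - 8·c - a)    [combine like terms]
= -876·a^2·b - 1314·a^2 + 1168·a^2·c + 146·a^3 + 750·a·b^2 + 1125·a·b - 1000·a·b·c - 125·a^2·b - 150·a·b - 225·a + 200·a·c + 25·a^2 + 288·a^3·b + 432·a^3 - 384·a^3·c - 48·a^4 - 1260·a^2·b^2 - 1890·a^2·b + 1680·a^2·b·c + 210·a^3·b + 828·a·b^3 + 1242·a·b^2 - 1104·a·b^2·c - 138·a^2·b^2 + 1824·a^2·b·c + 2736·a^2·c - 2432·a^2·c^2 - 304·a^3·c - 3660·a·b^2·c - 5490·a·b·c + 4880·a·b·c^2 + 610·a^2·b·c - 1548·a·b·c - 2322·a·c + 2064·a·c^2 + 258·a^2·c - 7650·b^2·c - 11475·b·c + 10200·b·c^2 + 1275·a·b·c - 4050·b·c - 6075·c + 5400·c^2 + 675·a·c - 3000·b^3·c - 4500·b^2·c + 4000·b^2·c^2 + 500·a·b^2·c + 2688·a·b·c^2 + 4032·a·c^2 - 3584·a·c^3 - 448·a^2·c^2 + 1680·b^2·c^2 + 2520·b·c^2 - 2240·b·c^3 - 280·a·b·c^2 + 3024·b·c^2 + 4536·c^2 - 4032·c^3 - 504·a·c^2 + 3894·b^3 + 5841·b^2 - 5192·b^2·c - 649·a·b^2 + 4260·b^2 + 6390·b - 5680·b·c - 710·a·b + 1080·b^4 + 1620·b^3 - 1440·b^3·c - 180·a·b^3 + 1350·b + 2025 - 1800·c - 225·a    [distributive law]
= -2891·a^2·b - 1289·a^2 + 4162·a^2·c + 578·a^3 + 1343·a·b^2 + 265·a·b - 6763·a·b·c - 450·a - 1447·a·c + 498·a^3·b - 688·a^3·c - 48·a^4 - 1398·a^2·b^2 + 4114·a^2·b·c + 648·a·b^3 - 4264·a·b^2·c - 2880·a^2·c^2 + 7288·a·b·c^2 + 5592·a·c^2 - 17342·b^2·c - 21205·b·c + 15744·b·c^2 - 7875·c + 9936·c^2 - 4440·b^3·c + 5680·b^2·c^2 - 3584·a·c^3 - 2240·b·c^3 - 4032·c^3 + 5514·b^3 + 10101·b^2 + 7740·b + 1080·b^4 + 2025    [combine like terms]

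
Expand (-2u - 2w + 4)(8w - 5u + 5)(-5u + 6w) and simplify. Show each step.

90u^2w + 44uw^2 - 50u^3 + 150u^2 - 290uw - 96w^3 + 132w^2 - 100u + 120w

(-2u - 2w + 4)(8w - 5u + 5)(-5u + 6w)
= (-16uw + 10u^2 - 10u - 16w^2 + 10uw - 10w + 32w - 20u + 20)(-5u + 6w)    [distributive law]
= (-6uw + 10u^2 - 30u - 16w^2 + 22w + 20)(-5u + 6w)    [combine like terms]
= 30u^2w - 36uw^2 - 50u^3 + 60u^2w + 150u^2 - 180uw + 80uw^2 - 96w^3 - 110uw + 132w^2 - 100u + 120w    [distributive law]
= 90u^2w + 44uw^2 - 50u^3 + 150u^2 - 290uw - 96w^3 + 132w^2 - 100u + 120w    [combine like terms]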